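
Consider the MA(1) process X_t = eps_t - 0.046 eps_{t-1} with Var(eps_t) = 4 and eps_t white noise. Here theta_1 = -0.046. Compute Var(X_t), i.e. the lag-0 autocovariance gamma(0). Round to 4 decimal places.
\gamma(0) = 4.0085

For an MA(q) process X_t = eps_t + sum_i theta_i eps_{t-i} with
Var(eps_t) = sigma^2, the variance is
  gamma(0) = sigma^2 * (1 + sum_i theta_i^2).
  sum_i theta_i^2 = (-0.046)^2 = 0.002116.
  gamma(0) = 4 * (1 + 0.002116) = 4 * 1.002116 = 4.008464, which rounds to 4.0085.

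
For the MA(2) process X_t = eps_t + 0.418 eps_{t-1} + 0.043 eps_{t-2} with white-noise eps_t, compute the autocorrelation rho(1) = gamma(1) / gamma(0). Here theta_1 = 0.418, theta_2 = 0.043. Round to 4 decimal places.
\rho(1) = 0.3705

For an MA(q) process with theta_0 = 1, the autocovariance is
  gamma(k) = sigma^2 * sum_{i=0..q-k} theta_i * theta_{i+k},
and rho(k) = gamma(k) / gamma(0). Sigma^2 cancels.
  numerator   = (1)*(0.418) + (0.418)*(0.043) = 0.435974.
  denominator = (1)^2 + (0.418)^2 + (0.043)^2 = 1.176573.
  rho(1) = 0.435974 / 1.176573 = 0.3705.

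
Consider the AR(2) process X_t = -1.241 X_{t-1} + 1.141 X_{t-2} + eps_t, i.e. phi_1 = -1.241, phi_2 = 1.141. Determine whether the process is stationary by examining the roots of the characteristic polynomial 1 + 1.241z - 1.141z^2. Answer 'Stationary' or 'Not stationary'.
\text{Not stationary}

The AR(p) characteristic polynomial is P(z) = 1 + 1.241z - 1.141z^2.
Stationarity requires all roots to lie outside the unit circle, i.e. |z| > 1 for every root.
Set 1 + (1.241) z + (-1.141) z^2 = 0, i.e. a z^2 + b z + c = 0 with a = -1.141, b = 1.241, c = 1.
Discriminant D = b^2 - 4ac = (1.241)^2 - 4*(-1.141)*1 = 1.540081 - (-4.564) = 6.104081.
D >= 0, so the roots are real: z = (-b +/- sqrt(D)) / (2a) = (-1.241 +/- 2.470644) / (-2.282).
  z_1 = (-1.241 + 2.470644) / (-2.282) = -0.5388,   |z_1| = 0.5388.
  z_2 = (-1.241 - 2.470644) / (-2.282) = 1.6265,   |z_2| = 1.6265.
Moduli of all roots: 0.5388, 1.6265.
All moduli strictly greater than 1? No.
Verdict: Not stationary.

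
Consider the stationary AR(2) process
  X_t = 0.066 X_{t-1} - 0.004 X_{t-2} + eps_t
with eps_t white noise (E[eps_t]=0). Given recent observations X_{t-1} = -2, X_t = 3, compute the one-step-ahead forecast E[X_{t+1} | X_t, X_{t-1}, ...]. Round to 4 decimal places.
E[X_{t+1} \mid \mathcal F_t] = 0.2060

For an AR(p) model X_t = c + sum_i phi_i X_{t-i} + eps_t, the
one-step-ahead conditional mean is
  E[X_{t+1} | X_t, ...] = c + sum_i phi_i X_{t+1-i}.
Substitute known values:
  E[X_{t+1} | ...] = (0.066) * (3) + (-0.004) * (-2)
                   = 0.2060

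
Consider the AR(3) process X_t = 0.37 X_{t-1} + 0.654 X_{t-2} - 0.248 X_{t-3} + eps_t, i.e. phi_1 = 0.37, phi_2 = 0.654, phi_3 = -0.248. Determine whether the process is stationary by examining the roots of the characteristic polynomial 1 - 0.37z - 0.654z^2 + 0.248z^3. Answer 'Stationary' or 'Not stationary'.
\text{Stationary}

The AR(p) characteristic polynomial is P(z) = 1 - 0.37z - 0.654z^2 + 0.248z^3.
Stationarity requires all roots to lie outside the unit circle, i.e. |z| > 1 for every root.
Degree 3: look for a simple real root z0 first, then factor out (1 - z/z0) and solve the remaining quadratic.
Testing z0 = 1.25: P(1.25) = 1 + (-0.37)(1.25) + (-0.654)(1.25)^2 + (0.248)(1.25)^3
  = 1 + (-0.4625) + (-1.021875) + (0.484375) = 0.  So z_0 = 1.25 is a root, |z_0| = 1.25.
Divide out the factor (1 - 0.8 z) = (1 - z/z0) (since 1/z0 = 0.8):
  P(z) = (1 - 0.8 z)(1 + (0.43) z + (-0.31) z^2)
  [check: z-coef 0.43 - (0.8) = -0.37; z^2-coef -0.31 - (0.8)(0.43) = -0.654; z^3-coef -(0.8)(-0.31) = 0.248.]
Remaining roots from the quadratic factor 1 + (0.43) z + (-0.31) z^2:
  Set 1 + (0.43) z + (-0.31) z^2 = 0, i.e. a z^2 + b z + c = 0 with a = -0.31, b = 0.43, c = 1.
  Discriminant D = b^2 - 4ac = (0.43)^2 - 4*(-0.31)*1 = 0.1849 - (-1.24) = 1.4249.
  D >= 0, so the roots are real: z = (-b +/- sqrt(D)) / (2a) = (-0.43 +/- 1.193692) / (-0.62).
    z_1 = (-0.43 + 1.193692) / (-0.62) = -1.2318,   |z_1| = 1.2318.
    z_2 = (-0.43 - 1.193692) / (-0.62) = 2.6189,   |z_2| = 2.6189.
Moduli of all roots: 1.2500, 1.2318, 2.6189.
All moduli strictly greater than 1? Yes.
Verdict: Stationary.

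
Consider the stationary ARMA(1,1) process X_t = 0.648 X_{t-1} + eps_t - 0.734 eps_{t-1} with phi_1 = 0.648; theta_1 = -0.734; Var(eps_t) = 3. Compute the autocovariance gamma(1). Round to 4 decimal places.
\gamma(1) = -0.2332

Multiply the model equation by X_{t-k} and take expectations. With theta_0 = psi_0 = 1 and psi_j the MA(infinity) weights, this gives
  gamma(k) - sum_i phi_i gamma(k-i) = c_k,
  c_k = sigma^2 * sum_{j=k..q} theta_j psi_{j-k}   (c_k = 0 for k > q),
using gamma(-m) = gamma(m).
psi-weights needed (psi_j = theta_j + sum_i phi_i psi_{j-i}):
  psi_1 = theta_1 + phi_1 = -0.734 + (0.648) = -0.086
Right-hand sides:
  c_0 = sigma^2 (1 + theta_1 psi_1) = 3 * (1 + (-0.734)(-0.086)) = 3 * 1.063124 = 3.189372
  c_1 = sigma^2 theta_1 = 3 * (-0.734) = -2.202
  c_2 = 0
Equations for k = 0 and k = 1 (AR order 1):
  gamma(0) = phi_1 gamma(1) + c_0
  gamma(1) = phi_1 gamma(0) + c_1
Substituting the second into the first: gamma(0) (1 - phi_1^2) = c_0 + phi_1 c_1, so
  gamma(0) = (c_0 + phi_1 c_1) / (1 - phi_1^2) = (3.189372 + (0.648)(-2.202)) / (1 - (0.648)^2) = 1.762476 / 0.580096 = 3.038249.
  gamma(1) = phi_1 gamma(0) + c_1 = (0.648)(3.038249) + (-2.202) = -0.233215.
Therefore gamma(1) = -0.2332 (to 4 decimal places).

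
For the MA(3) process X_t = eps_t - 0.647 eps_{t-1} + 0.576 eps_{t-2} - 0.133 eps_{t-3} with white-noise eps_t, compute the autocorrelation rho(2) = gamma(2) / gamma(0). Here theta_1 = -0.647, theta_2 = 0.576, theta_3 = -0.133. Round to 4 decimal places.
\rho(2) = 0.3744

For an MA(q) process with theta_0 = 1, the autocovariance is
  gamma(k) = sigma^2 * sum_{i=0..q-k} theta_i * theta_{i+k},
and rho(k) = gamma(k) / gamma(0). Sigma^2 cancels.
  numerator   = (1)*(0.576) + (-0.647)*(-0.133) = 0.662051.
  denominator = (1)^2 + (-0.647)^2 + (0.576)^2 + (-0.133)^2 = 1.768074.
  rho(2) = 0.662051 / 1.768074 = 0.3744.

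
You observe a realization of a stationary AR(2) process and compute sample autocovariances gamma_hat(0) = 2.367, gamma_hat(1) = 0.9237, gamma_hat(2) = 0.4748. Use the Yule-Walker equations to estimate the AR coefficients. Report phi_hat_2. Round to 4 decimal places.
\hat\phi_{2} = 0.0570

The Yule-Walker equations for an AR(p) process read, in matrix form,
  Gamma_p phi = r_p,   with   (Gamma_p)_{ij} = gamma(|i - j|),
                       (r_p)_i = gamma(i),   i,j = 1..p.
Substitute the sample gammas (Toeplitz matrix and right-hand side of size 2):
  Gamma_p = [[2.367, 0.9237], [0.9237, 2.367]]
  r_p     = [0.9237, 0.4748]
Written out:
  2.367 phi_1 + 0.9237 phi_2 = 0.9237
  0.9237 phi_1 + 2.367 phi_2 = 0.4748
Solve by Cramer's rule:
  det = gamma(0)^2 - gamma(1)^2 = (2.367)^2 - (0.9237)^2 = 5.602689 - 0.85322169 = 4.74946731
  phi_hat_1 = [gamma(1) gamma(0) - gamma(1) gamma(2)] / det = [(0.9237)(2.367) - (0.9237)(0.4748)] / 4.74946731 = 1.74782514 / 4.74946731 = 0.368
  phi_hat_2 = [gamma(0) gamma(2) - gamma(1)^2] / det = [(2.367)(0.4748) - (0.9237)^2] / 4.74946731 = 0.27062991 / 4.74946731 = 0.057
So phi_hat = [0.3680, 0.0570].
Therefore phi_hat_2 = 0.0570.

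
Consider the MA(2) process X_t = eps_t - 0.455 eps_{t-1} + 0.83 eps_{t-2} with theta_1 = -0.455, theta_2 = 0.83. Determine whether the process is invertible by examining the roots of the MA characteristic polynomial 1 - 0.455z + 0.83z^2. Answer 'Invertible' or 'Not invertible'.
\text{Invertible}

The MA(q) characteristic polynomial is P(z) = 1 - 0.455z + 0.83z^2.
Invertibility requires all roots to lie outside the unit circle, i.e. |z| > 1 for every root.
Set 1 + (-0.455) z + (0.83) z^2 = 0, i.e. a z^2 + b z + c = 0 with a = 0.83, b = -0.455, c = 1.
Discriminant D = b^2 - 4ac = (-0.455)^2 - 4*(0.83)*1 = 0.207025 - (3.32) = -3.112975.
D < 0, so the roots are the complex-conjugate pair z = (-b +/- i sqrt(-D)) / (2a) = 0.2741 +/- 1.0629i.
For a conjugate pair |z|^2 = z * conj(z) = (product of roots) = c/a = 1/(0.83) = 1.204819, so |z| = sqrt(1.204819) = 1.0976 for both roots.
Moduli of all roots: 1.0976, 1.0976.
All moduli strictly greater than 1? Yes.
Verdict: Invertible.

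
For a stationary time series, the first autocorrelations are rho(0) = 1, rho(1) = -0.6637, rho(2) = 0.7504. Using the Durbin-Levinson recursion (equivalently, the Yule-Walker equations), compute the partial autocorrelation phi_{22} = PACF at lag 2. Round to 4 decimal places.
\phi_{22} = 0.5539

The PACF at lag k is phi_{kk}, the last component of the solution
to the Yule-Walker system G_k phi = r_k where
  (G_k)_{ij} = rho(|i - j|), (r_k)_i = rho(i), i,j = 1..k.
Equivalently, Durbin-Levinson gives phi_{kk} iteratively:
  phi_{11} = rho(1)
  phi_{kk} = [rho(k) - sum_{j=1..k-1} phi_{k-1,j} rho(k-j)]
            / [1 - sum_{j=1..k-1} phi_{k-1,j} rho(j)],
  phi_{k,j} = phi_{k-1,j} - phi_{kk} phi_{k-1,k-j},  j = 1..k-1.
Step k = 1:
  phi_11 = rho(1) = -0.6637.
Step k = 2:
  phi_22 = [rho(2) - phi_11 rho(1)] / [1 - phi_11 rho(1)] = [0.7504 - (-0.6637)(-0.6637)] / [1 - (-0.6637)(-0.6637)]
         = 0.30990231 / 0.55950231 = 0.5539.
Therefore phi_{22} = 0.5539.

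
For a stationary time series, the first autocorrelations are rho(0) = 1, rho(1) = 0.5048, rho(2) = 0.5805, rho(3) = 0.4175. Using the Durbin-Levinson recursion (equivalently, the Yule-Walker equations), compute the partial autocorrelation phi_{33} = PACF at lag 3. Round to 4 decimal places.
\phi_{33} = 0.0529

The PACF at lag k is phi_{kk}, the last component of the solution
to the Yule-Walker system G_k phi = r_k where
  (G_k)_{ij} = rho(|i - j|), (r_k)_i = rho(i), i,j = 1..k.
Equivalently, Durbin-Levinson gives phi_{kk} iteratively:
  phi_{11} = rho(1)
  phi_{kk} = [rho(k) - sum_{j=1..k-1} phi_{k-1,j} rho(k-j)]
            / [1 - sum_{j=1..k-1} phi_{k-1,j} rho(j)],
  phi_{k,j} = phi_{k-1,j} - phi_{kk} phi_{k-1,k-j},  j = 1..k-1.
Step k = 1:
  phi_11 = rho(1) = 0.5048.
Step k = 2:
  phi_22 = [rho(2) - phi_11 rho(1)] / [1 - phi_11 rho(1)] = [0.5805 - (0.5048)(0.5048)] / [1 - (0.5048)(0.5048)]
         = 0.32567696 / 0.74517696 = 0.437046.
  Update: phi_21 = phi_11 - phi_22 phi_11 = 0.5048 - (0.437046)(0.5048) = 0.284179.
Step k = 3:
  phi_33 = [rho(3) - phi_21 rho(2) - phi_22 rho(1)] / [1 - phi_21 rho(1) - phi_22 rho(2)]
    numerator   = 0.4175 - (0.284179)(0.5805) - (0.437046)(0.5048) = 0.03191307
    denominator = 1 - (0.284179)(0.5048) - (0.437046)(0.5805) = 0.60284099
  phi_33 = 0.03191307 / 0.60284099 = 0.0529.
Therefore phi_{33} = 0.0529.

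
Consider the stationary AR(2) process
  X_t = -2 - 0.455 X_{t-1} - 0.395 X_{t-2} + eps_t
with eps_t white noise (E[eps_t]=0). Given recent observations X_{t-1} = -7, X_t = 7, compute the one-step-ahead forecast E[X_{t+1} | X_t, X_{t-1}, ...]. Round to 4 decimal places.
E[X_{t+1} \mid \mathcal F_t] = -2.4200

For an AR(p) model X_t = c + sum_i phi_i X_{t-i} + eps_t, the
one-step-ahead conditional mean is
  E[X_{t+1} | X_t, ...] = c + sum_i phi_i X_{t+1-i}.
Substitute known values:
  E[X_{t+1} | ...] = -2 + (-0.455) * (7) + (-0.395) * (-7)
                   = -2.4200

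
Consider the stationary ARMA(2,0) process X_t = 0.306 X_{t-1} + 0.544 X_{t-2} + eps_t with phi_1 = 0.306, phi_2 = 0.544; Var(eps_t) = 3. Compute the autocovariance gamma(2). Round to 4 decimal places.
\gamma(2) = 5.8086

Multiply the model equation by X_{t-k} and take expectations. With theta_0 = psi_0 = 1 and psi_j the MA(infinity) weights, this gives
  gamma(k) - sum_i phi_i gamma(k-i) = c_k,
  c_k = sigma^2 * sum_{j=k..q} theta_j psi_{j-k}   (c_k = 0 for k > q),
using gamma(-m) = gamma(m).
Pure AR (q = 0): c_0 = sigma^2 = 3, c_k = 0 for k >= 1.
Equations for k = 0, 1, 2 (AR order 2, c_2 = 0):
  (E0) gamma(0) = phi_1 gamma(1) + phi_2 gamma(2) + c_0
  (E1) gamma(1) = phi_1 gamma(0) + phi_2 gamma(1) + c_1
  (E2) gamma(2) = phi_1 gamma(1) + phi_2 gamma(0)
From (E1): gamma(1) = A gamma(0) + B with
  A = phi_1 / (1 - phi_2) = 0.306 / 0.456 = 0.671053,   B = c_1 / (1 - phi_2) = 0 / 0.456 = 0.
Insert (E2) into (E0): gamma(0) (1 - phi_2^2) = phi_1 (1 + phi_2) gamma(1) + c_0.
  phi_1 (1 + phi_2) = (0.306)(1.544) = 0.472464,   1 - phi_2^2 = 0.704064.
Replace gamma(1) by A gamma(0) + B and collect gamma(0):
  gamma(0) [0.704064 - (0.472464)(0.671053)] = c_0 = 3
  gamma(0) * 0.387016 = 3
  gamma(0) = 3 / 0.387016 = 7.751622.
  gamma(1) = A gamma(0) = (0.671053)(7.751622) = 5.201746.
  gamma(2) = phi_1 gamma(1) + phi_2 gamma(0) = (0.306)(5.201746) + (0.544)(7.751622) = 5.808617.
Therefore gamma(2) = 5.8086 (to 4 decimal places).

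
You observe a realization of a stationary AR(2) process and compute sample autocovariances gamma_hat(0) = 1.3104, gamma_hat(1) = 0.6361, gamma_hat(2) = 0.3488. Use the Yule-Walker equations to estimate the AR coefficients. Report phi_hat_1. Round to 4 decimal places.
\hat\phi_{1} = 0.4660

The Yule-Walker equations for an AR(p) process read, in matrix form,
  Gamma_p phi = r_p,   with   (Gamma_p)_{ij} = gamma(|i - j|),
                       (r_p)_i = gamma(i),   i,j = 1..p.
Substitute the sample gammas (Toeplitz matrix and right-hand side of size 2):
  Gamma_p = [[1.3104, 0.6361], [0.6361, 1.3104]]
  r_p     = [0.6361, 0.3488]
Written out:
  1.3104 phi_1 + 0.6361 phi_2 = 0.6361
  0.6361 phi_1 + 1.3104 phi_2 = 0.3488
Solve by Cramer's rule:
  det = gamma(0)^2 - gamma(1)^2 = (1.3104)^2 - (0.6361)^2 = 1.71714816 - 0.40462321 = 1.31252495
  phi_hat_1 = [gamma(1) gamma(0) - gamma(1) gamma(2)] / det = [(0.6361)(1.3104) - (0.6361)(0.3488)] / 1.31252495 = 0.61167376 / 1.31252495 = 0.466
  phi_hat_2 = [gamma(0) gamma(2) - gamma(1)^2] / det = [(1.3104)(0.3488) - (0.6361)^2] / 1.31252495 = 0.05244431 / 1.31252495 = 0.04
So phi_hat = [0.4660, 0.0400].
Therefore phi_hat_1 = 0.4660.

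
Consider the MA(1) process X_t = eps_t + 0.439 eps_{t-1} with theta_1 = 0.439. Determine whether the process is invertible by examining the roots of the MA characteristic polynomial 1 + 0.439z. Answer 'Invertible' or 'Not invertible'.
\text{Invertible}

The MA(q) characteristic polynomial is P(z) = 1 + 0.439z.
Invertibility requires all roots to lie outside the unit circle, i.e. |z| > 1 for every root.
This is linear in z: 1 + (0.439) z = 0  =>  z = -1/(0.439) = -2.277904,  |z| = 2.277904.
Moduli of all roots: 2.2779.
All moduli strictly greater than 1? Yes.
Verdict: Invertible.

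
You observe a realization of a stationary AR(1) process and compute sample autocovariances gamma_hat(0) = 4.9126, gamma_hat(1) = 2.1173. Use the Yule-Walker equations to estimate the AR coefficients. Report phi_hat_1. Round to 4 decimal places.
\hat\phi_{1} = 0.4310

The Yule-Walker equations for an AR(p) process read, in matrix form,
  Gamma_p phi = r_p,   with   (Gamma_p)_{ij} = gamma(|i - j|),
                       (r_p)_i = gamma(i),   i,j = 1..p.
Substitute the sample gammas (Toeplitz matrix and right-hand side of size 1):
  Gamma_p = [[4.9126]]
  r_p     = [2.1173]
With p = 1 this is the single equation gamma(0) phi_1 = gamma(1):
  phi_hat_1 = gamma(1) / gamma(0) = 2.1173 / 4.9126 = 0.4310.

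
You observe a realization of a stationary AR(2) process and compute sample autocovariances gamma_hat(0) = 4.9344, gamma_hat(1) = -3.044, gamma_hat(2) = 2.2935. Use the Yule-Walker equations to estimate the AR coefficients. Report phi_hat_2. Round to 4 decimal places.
\hat\phi_{2} = 0.1360

The Yule-Walker equations for an AR(p) process read, in matrix form,
  Gamma_p phi = r_p,   with   (Gamma_p)_{ij} = gamma(|i - j|),
                       (r_p)_i = gamma(i),   i,j = 1..p.
Substitute the sample gammas (Toeplitz matrix and right-hand side of size 2):
  Gamma_p = [[4.9344, -3.044], [-3.044, 4.9344]]
  r_p     = [-3.044, 2.2935]
Written out:
  4.9344 phi_1 - 3.044 phi_2 = -3.044
  -3.044 phi_1 + 4.9344 phi_2 = 2.2935
Solve by Cramer's rule:
  det = gamma(0)^2 - gamma(1)^2 = (4.9344)^2 - (-3.044)^2 = 24.34830336 - 9.265936 = 15.08236736
  phi_hat_1 = [gamma(1) gamma(0) - gamma(1) gamma(2)] / det = [(-3.044)(4.9344) - (-3.044)(2.2935)] / 15.08236736 = -8.0388996 / 15.08236736 = -0.533
  phi_hat_2 = [gamma(0) gamma(2) - gamma(1)^2] / det = [(4.9344)(2.2935) - (-3.044)^2] / 15.08236736 = 2.0511104 / 15.08236736 = 0.136
So phi_hat = [-0.5330, 0.1360].
Therefore phi_hat_2 = 0.1360.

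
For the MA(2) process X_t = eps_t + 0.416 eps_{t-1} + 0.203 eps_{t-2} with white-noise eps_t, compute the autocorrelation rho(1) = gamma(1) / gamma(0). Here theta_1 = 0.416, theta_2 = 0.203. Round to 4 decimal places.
\rho(1) = 0.4121

For an MA(q) process with theta_0 = 1, the autocovariance is
  gamma(k) = sigma^2 * sum_{i=0..q-k} theta_i * theta_{i+k},
and rho(k) = gamma(k) / gamma(0). Sigma^2 cancels.
  numerator   = (1)*(0.416) + (0.416)*(0.203) = 0.500448.
  denominator = (1)^2 + (0.416)^2 + (0.203)^2 = 1.214265.
  rho(1) = 0.500448 / 1.214265 = 0.4121.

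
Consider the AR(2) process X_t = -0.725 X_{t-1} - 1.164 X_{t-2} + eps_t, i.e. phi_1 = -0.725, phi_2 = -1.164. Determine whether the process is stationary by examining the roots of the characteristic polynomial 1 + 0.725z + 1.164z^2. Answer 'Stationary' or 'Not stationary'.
\text{Not stationary}

The AR(p) characteristic polynomial is P(z) = 1 + 0.725z + 1.164z^2.
Stationarity requires all roots to lie outside the unit circle, i.e. |z| > 1 for every root.
Set 1 + (0.725) z + (1.164) z^2 = 0, i.e. a z^2 + b z + c = 0 with a = 1.164, b = 0.725, c = 1.
Discriminant D = b^2 - 4ac = (0.725)^2 - 4*(1.164)*1 = 0.525625 - (4.656) = -4.130375.
D < 0, so the roots are the complex-conjugate pair z = (-b +/- i sqrt(-D)) / (2a) = -0.3114 +/- 0.873i.
For a conjugate pair |z|^2 = z * conj(z) = (product of roots) = c/a = 1/(1.164) = 0.859107, so |z| = sqrt(0.859107) = 0.9269 for both roots.
Moduli of all roots: 0.9269, 0.9269.
All moduli strictly greater than 1? No.
Verdict: Not stationary.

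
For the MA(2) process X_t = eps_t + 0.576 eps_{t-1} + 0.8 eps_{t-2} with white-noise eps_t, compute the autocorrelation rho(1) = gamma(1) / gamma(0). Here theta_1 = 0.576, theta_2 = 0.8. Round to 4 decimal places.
\rho(1) = 0.5258

For an MA(q) process with theta_0 = 1, the autocovariance is
  gamma(k) = sigma^2 * sum_{i=0..q-k} theta_i * theta_{i+k},
and rho(k) = gamma(k) / gamma(0). Sigma^2 cancels.
  numerator   = (1)*(0.576) + (0.576)*(0.8) = 1.0368.
  denominator = (1)^2 + (0.576)^2 + (0.8)^2 = 1.971776.
  rho(1) = 1.0368 / 1.971776 = 0.5258.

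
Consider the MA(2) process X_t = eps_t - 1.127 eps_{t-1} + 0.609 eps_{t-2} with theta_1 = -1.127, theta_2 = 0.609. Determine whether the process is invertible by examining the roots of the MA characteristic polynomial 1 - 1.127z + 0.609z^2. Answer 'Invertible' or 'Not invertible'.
\text{Invertible}

The MA(q) characteristic polynomial is P(z) = 1 - 1.127z + 0.609z^2.
Invertibility requires all roots to lie outside the unit circle, i.e. |z| > 1 for every root.
Set 1 + (-1.127) z + (0.609) z^2 = 0, i.e. a z^2 + b z + c = 0 with a = 0.609, b = -1.127, c = 1.
Discriminant D = b^2 - 4ac = (-1.127)^2 - 4*(0.609)*1 = 1.270129 - (2.436) = -1.165871.
D < 0, so the roots are the complex-conjugate pair z = (-b +/- i sqrt(-D)) / (2a) = 0.9253 +/- 0.8865i.
For a conjugate pair |z|^2 = z * conj(z) = (product of roots) = c/a = 1/(0.609) = 1.642036, so |z| = sqrt(1.642036) = 1.2814 for both roots.
Moduli of all roots: 1.2814, 1.2814.
All moduli strictly greater than 1? Yes.
Verdict: Invertible.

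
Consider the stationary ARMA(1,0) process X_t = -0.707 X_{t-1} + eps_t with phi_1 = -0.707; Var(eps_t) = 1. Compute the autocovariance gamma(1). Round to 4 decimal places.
\gamma(1) = -1.4136

Multiply the model equation by X_{t-k} and take expectations. With theta_0 = psi_0 = 1 and psi_j the MA(infinity) weights, this gives
  gamma(k) - sum_i phi_i gamma(k-i) = c_k,
  c_k = sigma^2 * sum_{j=k..q} theta_j psi_{j-k}   (c_k = 0 for k > q),
using gamma(-m) = gamma(m).
Pure AR (q = 0): c_0 = sigma^2 = 1, c_k = 0 for k >= 1.
Equations for k = 0 and k = 1 (AR order 1):
  gamma(0) = phi_1 gamma(1) + c_0
  gamma(1) = phi_1 gamma(0) + c_1
Substituting the second into the first: gamma(0) (1 - phi_1^2) = c_0 + phi_1 c_1, so
  gamma(0) = c_0 / (1 - phi_1^2) = 1 / (1 - (-0.707)^2) = 1 / 0.500151 = 1.999396.
  gamma(1) = phi_1 gamma(0) = (-0.707)(1.999396) = -1.413573.
Therefore gamma(1) = -1.4136 (to 4 decimal places).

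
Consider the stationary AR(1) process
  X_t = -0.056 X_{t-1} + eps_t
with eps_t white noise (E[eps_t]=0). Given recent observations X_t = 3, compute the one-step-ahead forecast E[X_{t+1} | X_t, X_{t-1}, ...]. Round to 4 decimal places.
E[X_{t+1} \mid \mathcal F_t] = -0.1680

For an AR(p) model X_t = c + sum_i phi_i X_{t-i} + eps_t, the
one-step-ahead conditional mean is
  E[X_{t+1} | X_t, ...] = c + sum_i phi_i X_{t+1-i}.
Substitute known values:
  E[X_{t+1} | ...] = (-0.056) * (3)
                   = -0.1680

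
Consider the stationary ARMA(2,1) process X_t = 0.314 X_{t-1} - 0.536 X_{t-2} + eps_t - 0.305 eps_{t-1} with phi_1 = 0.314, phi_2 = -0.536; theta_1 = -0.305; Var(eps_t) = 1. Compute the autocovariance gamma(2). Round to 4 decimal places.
\gamma(2) = -0.7313

Multiply the model equation by X_{t-k} and take expectations. With theta_0 = psi_0 = 1 and psi_j the MA(infinity) weights, this gives
  gamma(k) - sum_i phi_i gamma(k-i) = c_k,
  c_k = sigma^2 * sum_{j=k..q} theta_j psi_{j-k}   (c_k = 0 for k > q),
using gamma(-m) = gamma(m).
psi-weights needed (psi_j = theta_j + sum_i phi_i psi_{j-i}):
  psi_1 = theta_1 + phi_1 = -0.305 + (0.314) = 0.009
Right-hand sides:
  c_0 = sigma^2 (1 + theta_1 psi_1) = 1 * (1 + (-0.305)(0.009)) = 1 * 0.997255 = 0.997255
  c_1 = sigma^2 theta_1 = 1 * (-0.305) = -0.305
  c_2 = 0
Equations for k = 0, 1, 2 (AR order 2, c_2 = 0):
  (E0) gamma(0) = phi_1 gamma(1) + phi_2 gamma(2) + c_0
  (E1) gamma(1) = phi_1 gamma(0) + phi_2 gamma(1) + c_1
  (E2) gamma(2) = phi_1 gamma(1) + phi_2 gamma(0)
From (E1): gamma(1) = A gamma(0) + B with
  A = phi_1 / (1 - phi_2) = 0.314 / 1.536 = 0.204427,   B = c_1 / (1 - phi_2) = -0.305 / 1.536 = -0.198568.
Insert (E2) into (E0): gamma(0) (1 - phi_2^2) = phi_1 (1 + phi_2) gamma(1) + c_0.
  phi_1 (1 + phi_2) = (0.314)(0.464) = 0.145696,   1 - phi_2^2 = 0.712704.
Replace gamma(1) by A gamma(0) + B and collect gamma(0):
  gamma(0) [0.712704 - (0.145696)(0.204427)] = (0.145696)(-0.198568) + 0.997255
  gamma(0) * 0.68292 = 0.968324
  gamma(0) = 0.968324 / 0.68292 = 1.417918.
  gamma(1) = A gamma(0) + B = (0.204427)(1.417918) + (-0.198568) = 0.091293.
  gamma(2) = phi_1 gamma(1) + phi_2 gamma(0) = (0.314)(0.091293) + (-0.536)(1.417918) = -0.731338.
Therefore gamma(2) = -0.7313 (to 4 decimal places).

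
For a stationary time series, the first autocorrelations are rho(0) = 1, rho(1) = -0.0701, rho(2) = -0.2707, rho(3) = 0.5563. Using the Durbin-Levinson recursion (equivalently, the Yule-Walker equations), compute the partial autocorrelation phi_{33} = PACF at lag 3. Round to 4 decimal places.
\phi_{33} = 0.5580

The PACF at lag k is phi_{kk}, the last component of the solution
to the Yule-Walker system G_k phi = r_k where
  (G_k)_{ij} = rho(|i - j|), (r_k)_i = rho(i), i,j = 1..k.
Equivalently, Durbin-Levinson gives phi_{kk} iteratively:
  phi_{11} = rho(1)
  phi_{kk} = [rho(k) - sum_{j=1..k-1} phi_{k-1,j} rho(k-j)]
            / [1 - sum_{j=1..k-1} phi_{k-1,j} rho(j)],
  phi_{k,j} = phi_{k-1,j} - phi_{kk} phi_{k-1,k-j},  j = 1..k-1.
Step k = 1:
  phi_11 = rho(1) = -0.0701.
Step k = 2:
  phi_22 = [rho(2) - phi_11 rho(1)] / [1 - phi_11 rho(1)] = [-0.2707 - (-0.0701)(-0.0701)] / [1 - (-0.0701)(-0.0701)]
         = -0.27561401 / 0.99508599 = -0.276975.
  Update: phi_21 = phi_11 - phi_22 phi_11 = -0.0701 - (-0.276975)(-0.0701) = -0.089516.
Step k = 3:
  phi_33 = [rho(3) - phi_21 rho(2) - phi_22 rho(1)] / [1 - phi_21 rho(1) - phi_22 rho(2)]
    numerator   = 0.5563 - (-0.089516)(-0.2707) - (-0.276975)(-0.0701) = 0.51265208
    denominator = 1 - (-0.089516)(-0.0701) - (-0.276975)(-0.2707) = 0.91874778
  phi_33 = 0.51265208 / 0.91874778 = 0.558.
Therefore phi_{33} = 0.5580.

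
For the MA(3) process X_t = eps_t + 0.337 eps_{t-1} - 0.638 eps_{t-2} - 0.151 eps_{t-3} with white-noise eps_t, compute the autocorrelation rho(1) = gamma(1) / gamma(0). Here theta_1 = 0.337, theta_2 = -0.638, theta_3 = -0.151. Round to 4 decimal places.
\rho(1) = 0.1415

For an MA(q) process with theta_0 = 1, the autocovariance is
  gamma(k) = sigma^2 * sum_{i=0..q-k} theta_i * theta_{i+k},
and rho(k) = gamma(k) / gamma(0). Sigma^2 cancels.
  numerator   = (1)*(0.337) + (0.337)*(-0.638) + (-0.638)*(-0.151) = 0.218332.
  denominator = (1)^2 + (0.337)^2 + (-0.638)^2 + (-0.151)^2 = 1.543414.
  rho(1) = 0.218332 / 1.543414 = 0.1415.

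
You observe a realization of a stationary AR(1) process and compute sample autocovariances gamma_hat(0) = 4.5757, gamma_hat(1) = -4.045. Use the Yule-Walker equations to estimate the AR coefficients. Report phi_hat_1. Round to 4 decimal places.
\hat\phi_{1} = -0.8840

The Yule-Walker equations for an AR(p) process read, in matrix form,
  Gamma_p phi = r_p,   with   (Gamma_p)_{ij} = gamma(|i - j|),
                       (r_p)_i = gamma(i),   i,j = 1..p.
Substitute the sample gammas (Toeplitz matrix and right-hand side of size 1):
  Gamma_p = [[4.5757]]
  r_p     = [-4.045]
With p = 1 this is the single equation gamma(0) phi_1 = gamma(1):
  phi_hat_1 = gamma(1) / gamma(0) = -4.045 / 4.5757 = -0.8840.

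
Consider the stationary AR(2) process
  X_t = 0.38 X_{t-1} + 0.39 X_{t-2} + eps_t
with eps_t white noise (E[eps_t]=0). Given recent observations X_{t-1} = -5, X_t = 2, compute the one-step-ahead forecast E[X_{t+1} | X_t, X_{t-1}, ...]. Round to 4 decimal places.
E[X_{t+1} \mid \mathcal F_t] = -1.1900

For an AR(p) model X_t = c + sum_i phi_i X_{t-i} + eps_t, the
one-step-ahead conditional mean is
  E[X_{t+1} | X_t, ...] = c + sum_i phi_i X_{t+1-i}.
Substitute known values:
  E[X_{t+1} | ...] = (0.38) * (2) + (0.39) * (-5)
                   = -1.1900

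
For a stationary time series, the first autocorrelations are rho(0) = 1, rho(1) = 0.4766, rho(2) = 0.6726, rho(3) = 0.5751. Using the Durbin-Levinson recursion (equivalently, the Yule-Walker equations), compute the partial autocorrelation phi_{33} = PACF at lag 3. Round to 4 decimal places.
\phi_{33} = 0.3189

The PACF at lag k is phi_{kk}, the last component of the solution
to the Yule-Walker system G_k phi = r_k where
  (G_k)_{ij} = rho(|i - j|), (r_k)_i = rho(i), i,j = 1..k.
Equivalently, Durbin-Levinson gives phi_{kk} iteratively:
  phi_{11} = rho(1)
  phi_{kk} = [rho(k) - sum_{j=1..k-1} phi_{k-1,j} rho(k-j)]
            / [1 - sum_{j=1..k-1} phi_{k-1,j} rho(j)],
  phi_{k,j} = phi_{k-1,j} - phi_{kk} phi_{k-1,k-j},  j = 1..k-1.
Step k = 1:
  phi_11 = rho(1) = 0.4766.
Step k = 2:
  phi_22 = [rho(2) - phi_11 rho(1)] / [1 - phi_11 rho(1)] = [0.6726 - (0.4766)(0.4766)] / [1 - (0.4766)(0.4766)]
         = 0.44545244 / 0.77285244 = 0.576375.
  Update: phi_21 = phi_11 - phi_22 phi_11 = 0.4766 - (0.576375)(0.4766) = 0.2019.
Step k = 3:
  phi_33 = [rho(3) - phi_21 rho(2) - phi_22 rho(1)] / [1 - phi_21 rho(1) - phi_22 rho(2)]
    numerator   = 0.5751 - (0.2019)(0.6726) - (0.576375)(0.4766) = 0.16460203
    denominator = 1 - (0.2019)(0.4766) - (0.576375)(0.6726) = 0.51610501
  phi_33 = 0.16460203 / 0.51610501 = 0.3189.
Therefore phi_{33} = 0.3189.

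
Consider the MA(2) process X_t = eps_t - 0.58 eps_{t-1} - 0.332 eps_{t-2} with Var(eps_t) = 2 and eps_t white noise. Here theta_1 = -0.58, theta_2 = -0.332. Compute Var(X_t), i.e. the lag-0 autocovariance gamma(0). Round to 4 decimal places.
\gamma(0) = 2.8932

For an MA(q) process X_t = eps_t + sum_i theta_i eps_{t-i} with
Var(eps_t) = sigma^2, the variance is
  gamma(0) = sigma^2 * (1 + sum_i theta_i^2).
  sum_i theta_i^2 = (-0.58)^2 + (-0.332)^2 = 0.3364 + 0.110224 = 0.446624.
  gamma(0) = 2 * (1 + 0.446624) = 2 * 1.446624 = 2.893248, which rounds to 2.8932.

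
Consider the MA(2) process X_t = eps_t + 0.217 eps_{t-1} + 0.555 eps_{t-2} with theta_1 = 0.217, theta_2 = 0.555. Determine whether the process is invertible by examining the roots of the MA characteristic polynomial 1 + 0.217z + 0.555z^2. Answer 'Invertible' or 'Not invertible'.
\text{Invertible}

The MA(q) characteristic polynomial is P(z) = 1 + 0.217z + 0.555z^2.
Invertibility requires all roots to lie outside the unit circle, i.e. |z| > 1 for every root.
Set 1 + (0.217) z + (0.555) z^2 = 0, i.e. a z^2 + b z + c = 0 with a = 0.555, b = 0.217, c = 1.
Discriminant D = b^2 - 4ac = (0.217)^2 - 4*(0.555)*1 = 0.047089 - (2.22) = -2.172911.
D < 0, so the roots are the complex-conjugate pair z = (-b +/- i sqrt(-D)) / (2a) = -0.1955 +/- 1.328i.
For a conjugate pair |z|^2 = z * conj(z) = (product of roots) = c/a = 1/(0.555) = 1.801802, so |z| = sqrt(1.801802) = 1.3423 for both roots.
Moduli of all roots: 1.3423, 1.3423.
All moduli strictly greater than 1? Yes.
Verdict: Invertible.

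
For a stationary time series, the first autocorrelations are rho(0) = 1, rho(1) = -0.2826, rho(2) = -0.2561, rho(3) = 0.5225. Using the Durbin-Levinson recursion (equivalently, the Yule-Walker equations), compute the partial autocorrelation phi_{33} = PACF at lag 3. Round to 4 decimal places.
\phi_{33} = 0.4019

The PACF at lag k is phi_{kk}, the last component of the solution
to the Yule-Walker system G_k phi = r_k where
  (G_k)_{ij} = rho(|i - j|), (r_k)_i = rho(i), i,j = 1..k.
Equivalently, Durbin-Levinson gives phi_{kk} iteratively:
  phi_{11} = rho(1)
  phi_{kk} = [rho(k) - sum_{j=1..k-1} phi_{k-1,j} rho(k-j)]
            / [1 - sum_{j=1..k-1} phi_{k-1,j} rho(j)],
  phi_{k,j} = phi_{k-1,j} - phi_{kk} phi_{k-1,k-j},  j = 1..k-1.
Step k = 1:
  phi_11 = rho(1) = -0.2826.
Step k = 2:
  phi_22 = [rho(2) - phi_11 rho(1)] / [1 - phi_11 rho(1)] = [-0.2561 - (-0.2826)(-0.2826)] / [1 - (-0.2826)(-0.2826)]
         = -0.33596276 / 0.92013724 = -0.365122.
  Update: phi_21 = phi_11 - phi_22 phi_11 = -0.2826 - (-0.365122)(-0.2826) = -0.385784.
Step k = 3:
  phi_33 = [rho(3) - phi_21 rho(2) - phi_22 rho(1)] / [1 - phi_21 rho(1) - phi_22 rho(2)]
    numerator   = 0.5225 - (-0.385784)(-0.2561) - (-0.365122)(-0.2826) = 0.32051722
    denominator = 1 - (-0.385784)(-0.2826) - (-0.365122)(-0.2561) = 0.7974697
  phi_33 = 0.32051722 / 0.7974697 = 0.4019.
Therefore phi_{33} = 0.4019.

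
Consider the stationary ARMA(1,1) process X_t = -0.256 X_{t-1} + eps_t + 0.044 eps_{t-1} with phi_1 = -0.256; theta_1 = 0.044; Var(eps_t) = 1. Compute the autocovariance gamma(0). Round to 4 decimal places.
\gamma(0) = 1.0481

Multiply the model equation by X_{t-k} and take expectations. With theta_0 = psi_0 = 1 and psi_j the MA(infinity) weights, this gives
  gamma(k) - sum_i phi_i gamma(k-i) = c_k,
  c_k = sigma^2 * sum_{j=k..q} theta_j psi_{j-k}   (c_k = 0 for k > q),
using gamma(-m) = gamma(m).
psi-weights needed (psi_j = theta_j + sum_i phi_i psi_{j-i}):
  psi_1 = theta_1 + phi_1 = 0.044 + (-0.256) = -0.212
Right-hand sides:
  c_0 = sigma^2 (1 + theta_1 psi_1) = 1 * (1 + (0.044)(-0.212)) = 1 * 0.990672 = 0.990672
  c_1 = sigma^2 theta_1 = 1 * (0.044) = 0.044
  c_2 = 0
Equations for k = 0 and k = 1 (AR order 1):
  gamma(0) = phi_1 gamma(1) + c_0
  gamma(1) = phi_1 gamma(0) + c_1
Substituting the second into the first: gamma(0) (1 - phi_1^2) = c_0 + phi_1 c_1, so
  gamma(0) = (c_0 + phi_1 c_1) / (1 - phi_1^2) = (0.990672 + (-0.256)(0.044)) / (1 - (-0.256)^2) = 0.979408 / 0.934464 = 1.048096.
Therefore gamma(0) = 1.0481 (to 4 decimal places).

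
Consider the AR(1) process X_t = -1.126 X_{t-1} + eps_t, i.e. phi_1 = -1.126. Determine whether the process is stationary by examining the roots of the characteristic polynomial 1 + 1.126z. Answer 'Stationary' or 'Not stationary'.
\text{Not stationary}

The AR(p) characteristic polynomial is P(z) = 1 + 1.126z.
Stationarity requires all roots to lie outside the unit circle, i.e. |z| > 1 for every root.
This is linear in z: 1 + (1.126) z = 0  =>  z = -1/(1.126) = -0.888099,  |z| = 0.888099.
Moduli of all roots: 0.8881.
All moduli strictly greater than 1? No.
Verdict: Not stationary.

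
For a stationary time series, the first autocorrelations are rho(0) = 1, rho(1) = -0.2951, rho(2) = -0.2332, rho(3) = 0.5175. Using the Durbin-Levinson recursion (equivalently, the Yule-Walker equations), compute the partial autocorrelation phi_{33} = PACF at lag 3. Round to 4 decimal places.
\phi_{33} = 0.4010

The PACF at lag k is phi_{kk}, the last component of the solution
to the Yule-Walker system G_k phi = r_k where
  (G_k)_{ij} = rho(|i - j|), (r_k)_i = rho(i), i,j = 1..k.
Equivalently, Durbin-Levinson gives phi_{kk} iteratively:
  phi_{11} = rho(1)
  phi_{kk} = [rho(k) - sum_{j=1..k-1} phi_{k-1,j} rho(k-j)]
            / [1 - sum_{j=1..k-1} phi_{k-1,j} rho(j)],
  phi_{k,j} = phi_{k-1,j} - phi_{kk} phi_{k-1,k-j},  j = 1..k-1.
Step k = 1:
  phi_11 = rho(1) = -0.2951.
Step k = 2:
  phi_22 = [rho(2) - phi_11 rho(1)] / [1 - phi_11 rho(1)] = [-0.2332 - (-0.2951)(-0.2951)] / [1 - (-0.2951)(-0.2951)]
         = -0.32028401 / 0.91291599 = -0.350836.
  Update: phi_21 = phi_11 - phi_22 phi_11 = -0.2951 - (-0.350836)(-0.2951) = -0.398632.
Step k = 3:
  phi_33 = [rho(3) - phi_21 rho(2) - phi_22 rho(1)] / [1 - phi_21 rho(1) - phi_22 rho(2)]
    numerator   = 0.5175 - (-0.398632)(-0.2332) - (-0.350836)(-0.2951) = 0.3210073
    denominator = 1 - (-0.398632)(-0.2951) - (-0.350836)(-0.2332) = 0.80054875
  phi_33 = 0.3210073 / 0.80054875 = 0.401.
Therefore phi_{33} = 0.4010.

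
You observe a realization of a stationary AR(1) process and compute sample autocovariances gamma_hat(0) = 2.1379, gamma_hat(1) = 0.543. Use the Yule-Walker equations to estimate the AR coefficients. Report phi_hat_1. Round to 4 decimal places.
\hat\phi_{1} = 0.2540

The Yule-Walker equations for an AR(p) process read, in matrix form,
  Gamma_p phi = r_p,   with   (Gamma_p)_{ij} = gamma(|i - j|),
                       (r_p)_i = gamma(i),   i,j = 1..p.
Substitute the sample gammas (Toeplitz matrix and right-hand side of size 1):
  Gamma_p = [[2.1379]]
  r_p     = [0.543]
With p = 1 this is the single equation gamma(0) phi_1 = gamma(1):
  phi_hat_1 = gamma(1) / gamma(0) = 0.543 / 2.1379 = 0.2540.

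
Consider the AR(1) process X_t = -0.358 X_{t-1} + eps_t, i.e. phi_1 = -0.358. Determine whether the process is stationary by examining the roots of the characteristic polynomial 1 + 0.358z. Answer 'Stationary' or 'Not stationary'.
\text{Stationary}

The AR(p) characteristic polynomial is P(z) = 1 + 0.358z.
Stationarity requires all roots to lie outside the unit circle, i.e. |z| > 1 for every root.
This is linear in z: 1 + (0.358) z = 0  =>  z = -1/(0.358) = -2.793296,  |z| = 2.793296.
Moduli of all roots: 2.7933.
All moduli strictly greater than 1? Yes.
Verdict: Stationary.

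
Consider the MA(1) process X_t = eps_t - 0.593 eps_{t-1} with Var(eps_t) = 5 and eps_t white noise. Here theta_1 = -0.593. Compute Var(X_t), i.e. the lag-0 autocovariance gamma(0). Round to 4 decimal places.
\gamma(0) = 6.7582

For an MA(q) process X_t = eps_t + sum_i theta_i eps_{t-i} with
Var(eps_t) = sigma^2, the variance is
  gamma(0) = sigma^2 * (1 + sum_i theta_i^2).
  sum_i theta_i^2 = (-0.593)^2 = 0.351649.
  gamma(0) = 5 * (1 + 0.351649) = 5 * 1.351649 = 6.758245, which rounds to 6.7582.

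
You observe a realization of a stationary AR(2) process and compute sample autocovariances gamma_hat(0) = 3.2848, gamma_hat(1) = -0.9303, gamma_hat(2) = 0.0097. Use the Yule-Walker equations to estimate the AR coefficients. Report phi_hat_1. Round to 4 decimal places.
\hat\phi_{1} = -0.3070

The Yule-Walker equations for an AR(p) process read, in matrix form,
  Gamma_p phi = r_p,   with   (Gamma_p)_{ij} = gamma(|i - j|),
                       (r_p)_i = gamma(i),   i,j = 1..p.
Substitute the sample gammas (Toeplitz matrix and right-hand side of size 2):
  Gamma_p = [[3.2848, -0.9303], [-0.9303, 3.2848]]
  r_p     = [-0.9303, 0.0097]
Written out:
  3.2848 phi_1 - 0.9303 phi_2 = -0.9303
  -0.9303 phi_1 + 3.2848 phi_2 = 0.0097
Solve by Cramer's rule:
  det = gamma(0)^2 - gamma(1)^2 = (3.2848)^2 - (-0.9303)^2 = 10.78991104 - 0.86545809 = 9.92445295
  phi_hat_1 = [gamma(1) gamma(0) - gamma(1) gamma(2)] / det = [(-0.9303)(3.2848) - (-0.9303)(0.0097)] / 9.92445295 = -3.04682553 / 9.92445295 = -0.307
  phi_hat_2 = [gamma(0) gamma(2) - gamma(1)^2] / det = [(3.2848)(0.0097) - (-0.9303)^2] / 9.92445295 = -0.83359553 / 9.92445295 = -0.084
So phi_hat = [-0.3070, -0.0840].
Therefore phi_hat_1 = -0.3070.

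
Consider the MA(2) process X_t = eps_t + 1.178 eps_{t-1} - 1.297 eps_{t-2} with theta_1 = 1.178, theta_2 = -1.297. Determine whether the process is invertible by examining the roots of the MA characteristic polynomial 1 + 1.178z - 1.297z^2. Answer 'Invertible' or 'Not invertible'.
\text{Not invertible}

The MA(q) characteristic polynomial is P(z) = 1 + 1.178z - 1.297z^2.
Invertibility requires all roots to lie outside the unit circle, i.e. |z| > 1 for every root.
Set 1 + (1.178) z + (-1.297) z^2 = 0, i.e. a z^2 + b z + c = 0 with a = -1.297, b = 1.178, c = 1.
Discriminant D = b^2 - 4ac = (1.178)^2 - 4*(-1.297)*1 = 1.387684 - (-5.188) = 6.575684.
D >= 0, so the roots are real: z = (-b +/- sqrt(D)) / (2a) = (-1.178 +/- 2.56431) / (-2.594).
  z_1 = (-1.178 + 2.56431) / (-2.594) = -0.5344,   |z_1| = 0.5344.
  z_2 = (-1.178 - 2.56431) / (-2.594) = 1.4427,   |z_2| = 1.4427.
Moduli of all roots: 0.5344, 1.4427.
All moduli strictly greater than 1? No.
Verdict: Not invertible.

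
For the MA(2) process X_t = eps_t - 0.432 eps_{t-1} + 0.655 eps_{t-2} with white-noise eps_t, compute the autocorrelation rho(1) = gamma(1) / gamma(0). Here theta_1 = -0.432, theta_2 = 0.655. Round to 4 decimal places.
\rho(1) = -0.4425

For an MA(q) process with theta_0 = 1, the autocovariance is
  gamma(k) = sigma^2 * sum_{i=0..q-k} theta_i * theta_{i+k},
and rho(k) = gamma(k) / gamma(0). Sigma^2 cancels.
  numerator   = (1)*(-0.432) + (-0.432)*(0.655) = -0.71496.
  denominator = (1)^2 + (-0.432)^2 + (0.655)^2 = 1.615649.
  rho(1) = -0.71496 / 1.615649 = -0.4425.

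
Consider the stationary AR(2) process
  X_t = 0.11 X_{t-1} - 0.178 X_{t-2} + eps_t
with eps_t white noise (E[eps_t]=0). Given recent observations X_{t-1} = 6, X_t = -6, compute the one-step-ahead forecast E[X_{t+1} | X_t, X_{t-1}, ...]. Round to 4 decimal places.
E[X_{t+1} \mid \mathcal F_t] = -1.7280

For an AR(p) model X_t = c + sum_i phi_i X_{t-i} + eps_t, the
one-step-ahead conditional mean is
  E[X_{t+1} | X_t, ...] = c + sum_i phi_i X_{t+1-i}.
Substitute known values:
  E[X_{t+1} | ...] = (0.11) * (-6) + (-0.178) * (6)
                   = -1.7280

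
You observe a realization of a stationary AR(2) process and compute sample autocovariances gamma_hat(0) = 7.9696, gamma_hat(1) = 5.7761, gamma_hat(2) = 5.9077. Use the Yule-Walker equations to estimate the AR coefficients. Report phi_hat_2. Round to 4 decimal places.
\hat\phi_{2} = 0.4550

The Yule-Walker equations for an AR(p) process read, in matrix form,
  Gamma_p phi = r_p,   with   (Gamma_p)_{ij} = gamma(|i - j|),
                       (r_p)_i = gamma(i),   i,j = 1..p.
Substitute the sample gammas (Toeplitz matrix and right-hand side of size 2):
  Gamma_p = [[7.9696, 5.7761], [5.7761, 7.9696]]
  r_p     = [5.7761, 5.9077]
Written out:
  7.9696 phi_1 + 5.7761 phi_2 = 5.7761
  5.7761 phi_1 + 7.9696 phi_2 = 5.9077
Solve by Cramer's rule:
  det = gamma(0)^2 - gamma(1)^2 = (7.9696)^2 - (5.7761)^2 = 63.51452416 - 33.36333121 = 30.15119295
  phi_hat_1 = [gamma(1) gamma(0) - gamma(1) gamma(2)] / det = [(5.7761)(7.9696) - (5.7761)(5.9077)] / 30.15119295 = 11.90974059 / 30.15119295 = 0.395
  phi_hat_2 = [gamma(0) gamma(2) - gamma(1)^2] / det = [(7.9696)(5.9077) - (5.7761)^2] / 30.15119295 = 13.71867471 / 30.15119295 = 0.455
So phi_hat = [0.3950, 0.4550].
Therefore phi_hat_2 = 0.4550.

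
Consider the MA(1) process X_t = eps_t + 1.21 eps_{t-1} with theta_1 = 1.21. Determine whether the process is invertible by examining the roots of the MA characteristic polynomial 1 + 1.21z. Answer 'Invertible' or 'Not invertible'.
\text{Not invertible}

The MA(q) characteristic polynomial is P(z) = 1 + 1.21z.
Invertibility requires all roots to lie outside the unit circle, i.e. |z| > 1 for every root.
This is linear in z: 1 + (1.21) z = 0  =>  z = -1/(1.21) = -0.826446,  |z| = 0.826446.
Moduli of all roots: 0.8264.
All moduli strictly greater than 1? No.
Verdict: Not invertible.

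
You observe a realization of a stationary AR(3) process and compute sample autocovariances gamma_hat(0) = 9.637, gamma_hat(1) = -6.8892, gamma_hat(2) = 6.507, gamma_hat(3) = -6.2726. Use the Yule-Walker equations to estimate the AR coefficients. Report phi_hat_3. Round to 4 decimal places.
\hat\phi_{3} = -0.2080

The Yule-Walker equations for an AR(p) process read, in matrix form,
  Gamma_p phi = r_p,   with   (Gamma_p)_{ij} = gamma(|i - j|),
                       (r_p)_i = gamma(i),   i,j = 1..p.
Substitute the sample gammas (Toeplitz matrix and right-hand side of size 3):
  Gamma_p = [[9.637, -6.8892, 6.507], [-6.8892, 9.637, -6.8892], [6.507, -6.8892, 9.637]]
  r_p     = [-6.8892, 6.507, -6.2726]
Written out (R1..R3):
  (R1) 9.637 phi_1 - 6.8892 phi_2 + 6.507 phi_3 = -6.8892
  (R2) -6.8892 phi_1 + 9.637 phi_2 - 6.8892 phi_3 = 6.507
  (R3) 6.507 phi_1 - 6.8892 phi_2 + 9.637 phi_3 = -6.2726
Gaussian elimination:
  R2 <- R2 - (-6.8892/9.637) R1 = R2 - (-0.71487) R1:  4.712119 phi_2 - 2.237542 phi_3 = 1.582119
  R3 <- R3 - (6.507/9.637) R1 = R3 - (0.67521) R1:  -2.237542 phi_2 + 5.243408 phi_3 = -1.620942
  R3 <- R3 - (-2.237542/4.712119) R2 = R3 - (-0.474848) R2:  4.180914 phi_3 = -0.869676
Back-substitution:
  phi_hat_3 = -0.869676 / 4.180914 = -0.208011
  phi_hat_2 = (1.582119 - (-2.237542)(-0.208011)) / 4.712119 = 0.236982
  phi_hat_1 = (-6.8892 - (-6.8892)(0.236982) - (6.507)(-0.208011)) / 9.637 = -0.405008
So phi_hat = [-0.4050, 0.2370, -0.2080].
Therefore phi_hat_3 = -0.2080.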